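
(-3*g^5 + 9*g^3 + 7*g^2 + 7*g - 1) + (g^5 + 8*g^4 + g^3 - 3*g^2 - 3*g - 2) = -2*g^5 + 8*g^4 + 10*g^3 + 4*g^2 + 4*g - 3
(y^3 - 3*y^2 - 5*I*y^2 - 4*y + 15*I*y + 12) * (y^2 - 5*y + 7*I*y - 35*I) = y^5 - 8*y^4 + 2*I*y^4 + 46*y^3 - 16*I*y^3 - 248*y^2 + 2*I*y^2 + 465*y + 224*I*y - 420*I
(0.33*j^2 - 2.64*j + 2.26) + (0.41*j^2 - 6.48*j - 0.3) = 0.74*j^2 - 9.12*j + 1.96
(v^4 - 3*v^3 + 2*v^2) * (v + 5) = v^5 + 2*v^4 - 13*v^3 + 10*v^2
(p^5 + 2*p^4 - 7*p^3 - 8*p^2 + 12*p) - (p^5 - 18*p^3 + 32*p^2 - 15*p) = 2*p^4 + 11*p^3 - 40*p^2 + 27*p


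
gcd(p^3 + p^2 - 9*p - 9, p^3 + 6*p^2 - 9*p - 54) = p^2 - 9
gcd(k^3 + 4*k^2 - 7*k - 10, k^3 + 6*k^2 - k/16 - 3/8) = 1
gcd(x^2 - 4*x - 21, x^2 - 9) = x + 3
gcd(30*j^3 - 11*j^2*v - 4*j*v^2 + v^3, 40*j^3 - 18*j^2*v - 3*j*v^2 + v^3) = 10*j^2 - 7*j*v + v^2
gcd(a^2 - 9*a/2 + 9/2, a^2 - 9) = a - 3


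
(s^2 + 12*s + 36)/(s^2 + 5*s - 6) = (s + 6)/(s - 1)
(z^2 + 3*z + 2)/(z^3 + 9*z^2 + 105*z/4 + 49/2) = 4*(z + 1)/(4*z^2 + 28*z + 49)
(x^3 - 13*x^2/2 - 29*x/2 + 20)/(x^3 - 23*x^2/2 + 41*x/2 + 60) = (2*x^2 + 3*x - 5)/(2*x^2 - 7*x - 15)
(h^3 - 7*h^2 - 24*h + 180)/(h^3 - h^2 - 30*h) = (h - 6)/h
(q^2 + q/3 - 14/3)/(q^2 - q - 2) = (q + 7/3)/(q + 1)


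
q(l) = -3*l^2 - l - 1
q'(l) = -6*l - 1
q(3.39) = -38.87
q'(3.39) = -21.34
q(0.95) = -4.66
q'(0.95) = -6.70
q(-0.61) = -1.51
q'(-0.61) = 2.66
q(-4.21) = -49.96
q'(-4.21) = 24.26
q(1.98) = -14.74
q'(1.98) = -12.88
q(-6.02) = -103.70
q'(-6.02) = 35.12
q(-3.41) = -32.47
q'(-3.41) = 19.46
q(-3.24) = -29.25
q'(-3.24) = 18.44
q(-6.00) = -103.00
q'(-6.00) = 35.00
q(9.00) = -253.00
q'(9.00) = -55.00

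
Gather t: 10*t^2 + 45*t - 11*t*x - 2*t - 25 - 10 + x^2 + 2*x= 10*t^2 + t*(43 - 11*x) + x^2 + 2*x - 35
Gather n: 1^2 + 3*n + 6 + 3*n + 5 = 6*n + 12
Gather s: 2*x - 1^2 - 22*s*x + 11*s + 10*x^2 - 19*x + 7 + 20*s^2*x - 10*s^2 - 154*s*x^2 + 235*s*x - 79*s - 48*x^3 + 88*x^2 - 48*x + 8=s^2*(20*x - 10) + s*(-154*x^2 + 213*x - 68) - 48*x^3 + 98*x^2 - 65*x + 14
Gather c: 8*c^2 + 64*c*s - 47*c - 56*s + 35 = 8*c^2 + c*(64*s - 47) - 56*s + 35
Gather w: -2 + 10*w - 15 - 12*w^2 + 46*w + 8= -12*w^2 + 56*w - 9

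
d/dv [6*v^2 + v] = 12*v + 1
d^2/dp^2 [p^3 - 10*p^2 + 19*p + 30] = 6*p - 20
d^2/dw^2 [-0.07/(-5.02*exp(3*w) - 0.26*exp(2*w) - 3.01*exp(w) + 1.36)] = (-(3.1626*exp(2*w) + 0.0728*exp(w) + 0.2107)*(5.02*exp(3*w) + 0.26*exp(2*w) + 3.01*exp(w) - 1.36) + 0.07*(15.06*exp(2*w) + 0.52*exp(w) + 3.01)*(30.12*exp(2*w) + 1.04*exp(w) + 6.02)*exp(w))*exp(w)/(5.02*exp(3*w) + 0.26*exp(2*w) + 3.01*exp(w) - 1.36)^3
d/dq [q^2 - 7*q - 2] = 2*q - 7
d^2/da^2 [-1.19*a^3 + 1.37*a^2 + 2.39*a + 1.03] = 2.74 - 7.14*a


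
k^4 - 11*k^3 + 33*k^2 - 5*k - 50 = (k - 5)^2*(k - 2)*(k + 1)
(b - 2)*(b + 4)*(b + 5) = b^3 + 7*b^2 + 2*b - 40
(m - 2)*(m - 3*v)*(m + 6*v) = m^3 + 3*m^2*v - 2*m^2 - 18*m*v^2 - 6*m*v + 36*v^2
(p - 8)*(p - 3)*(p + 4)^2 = p^4 - 3*p^3 - 48*p^2 + 16*p + 384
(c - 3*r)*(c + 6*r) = c^2 + 3*c*r - 18*r^2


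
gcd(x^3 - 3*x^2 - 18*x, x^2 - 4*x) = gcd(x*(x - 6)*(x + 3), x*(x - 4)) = x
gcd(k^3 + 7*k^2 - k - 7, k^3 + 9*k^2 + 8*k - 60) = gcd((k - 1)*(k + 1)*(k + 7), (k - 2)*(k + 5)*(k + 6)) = 1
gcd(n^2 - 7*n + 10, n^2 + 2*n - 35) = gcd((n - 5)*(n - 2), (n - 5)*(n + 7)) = n - 5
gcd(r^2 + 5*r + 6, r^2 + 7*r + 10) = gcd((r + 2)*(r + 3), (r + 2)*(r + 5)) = r + 2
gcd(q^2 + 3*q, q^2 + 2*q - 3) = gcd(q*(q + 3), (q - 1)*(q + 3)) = q + 3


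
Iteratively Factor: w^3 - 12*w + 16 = (w - 2)*(w^2 + 2*w - 8) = (w - 2)*(w + 4)*(w - 2)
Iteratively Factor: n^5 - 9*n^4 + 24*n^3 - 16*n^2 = (n)*(n^4 - 9*n^3 + 24*n^2 - 16*n) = n*(n - 1)*(n^3 - 8*n^2 + 16*n) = n*(n - 4)*(n - 1)*(n^2 - 4*n) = n*(n - 4)^2*(n - 1)*(n)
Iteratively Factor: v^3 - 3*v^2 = (v)*(v^2 - 3*v) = v^2*(v - 3)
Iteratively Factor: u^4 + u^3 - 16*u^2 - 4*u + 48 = (u + 2)*(u^3 - u^2 - 14*u + 24) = (u + 2)*(u + 4)*(u^2 - 5*u + 6) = (u - 3)*(u + 2)*(u + 4)*(u - 2)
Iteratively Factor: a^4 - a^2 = (a)*(a^3 - a) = a*(a - 1)*(a^2 + a) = a^2*(a - 1)*(a + 1)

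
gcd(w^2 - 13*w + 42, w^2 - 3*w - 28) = w - 7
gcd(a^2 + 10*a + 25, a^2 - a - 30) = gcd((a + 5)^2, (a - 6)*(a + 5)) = a + 5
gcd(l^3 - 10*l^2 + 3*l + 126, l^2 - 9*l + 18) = l - 6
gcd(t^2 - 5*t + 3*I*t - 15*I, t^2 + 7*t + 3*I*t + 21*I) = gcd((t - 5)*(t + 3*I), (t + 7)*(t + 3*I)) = t + 3*I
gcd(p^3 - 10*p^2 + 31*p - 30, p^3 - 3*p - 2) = p - 2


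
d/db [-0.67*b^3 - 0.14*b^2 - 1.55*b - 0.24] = -2.01*b^2 - 0.28*b - 1.55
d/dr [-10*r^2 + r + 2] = 1 - 20*r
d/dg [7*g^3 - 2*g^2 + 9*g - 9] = 21*g^2 - 4*g + 9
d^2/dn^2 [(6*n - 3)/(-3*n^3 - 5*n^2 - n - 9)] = 6*(-(2*n - 1)*(9*n^2 + 10*n + 1)^2 + (18*n^2 + 20*n + (2*n - 1)*(9*n + 5) + 2)*(3*n^3 + 5*n^2 + n + 9))/(3*n^3 + 5*n^2 + n + 9)^3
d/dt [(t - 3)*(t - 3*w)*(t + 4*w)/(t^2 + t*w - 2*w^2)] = (-(t - 3)*(t - 3*w)*(t + 4*w)*(2*t + w) + (t^2 + t*w - 2*w^2)*((t - 3)*(t - 3*w) + (t - 3)*(t + 4*w) + (t - 3*w)*(t + 4*w)))/(t^2 + t*w - 2*w^2)^2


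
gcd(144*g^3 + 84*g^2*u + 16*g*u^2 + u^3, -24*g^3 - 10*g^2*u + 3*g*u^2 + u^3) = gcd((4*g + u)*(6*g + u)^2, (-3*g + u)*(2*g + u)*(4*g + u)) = 4*g + u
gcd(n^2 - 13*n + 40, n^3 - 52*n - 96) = n - 8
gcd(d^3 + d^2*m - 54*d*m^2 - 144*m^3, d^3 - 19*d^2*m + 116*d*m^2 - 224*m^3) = d - 8*m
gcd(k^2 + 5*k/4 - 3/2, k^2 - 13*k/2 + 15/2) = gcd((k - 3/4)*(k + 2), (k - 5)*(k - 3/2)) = 1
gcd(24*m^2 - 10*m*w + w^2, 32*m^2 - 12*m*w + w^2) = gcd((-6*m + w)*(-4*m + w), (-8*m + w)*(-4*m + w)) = -4*m + w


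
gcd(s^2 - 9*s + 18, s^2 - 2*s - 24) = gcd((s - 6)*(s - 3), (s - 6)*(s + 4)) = s - 6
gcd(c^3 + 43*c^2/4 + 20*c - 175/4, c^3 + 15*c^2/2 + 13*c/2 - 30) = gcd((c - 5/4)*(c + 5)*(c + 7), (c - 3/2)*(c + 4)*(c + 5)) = c + 5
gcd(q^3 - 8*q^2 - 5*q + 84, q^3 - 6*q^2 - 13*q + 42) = q^2 - 4*q - 21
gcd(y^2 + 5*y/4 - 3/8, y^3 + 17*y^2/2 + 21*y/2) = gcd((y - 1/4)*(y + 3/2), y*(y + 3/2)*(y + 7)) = y + 3/2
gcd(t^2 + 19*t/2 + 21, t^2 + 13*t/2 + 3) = t + 6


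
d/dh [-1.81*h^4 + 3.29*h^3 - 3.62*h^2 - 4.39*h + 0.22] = -7.24*h^3 + 9.87*h^2 - 7.24*h - 4.39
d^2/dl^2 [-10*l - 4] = 0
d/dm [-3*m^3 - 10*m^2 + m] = -9*m^2 - 20*m + 1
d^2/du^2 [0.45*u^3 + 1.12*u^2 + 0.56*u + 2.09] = 2.7*u + 2.24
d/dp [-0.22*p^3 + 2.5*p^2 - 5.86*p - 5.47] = -0.66*p^2 + 5.0*p - 5.86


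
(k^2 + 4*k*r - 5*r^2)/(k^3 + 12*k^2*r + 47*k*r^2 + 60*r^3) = (k - r)/(k^2 + 7*k*r + 12*r^2)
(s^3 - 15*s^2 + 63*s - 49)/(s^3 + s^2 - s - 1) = (s^2 - 14*s + 49)/(s^2 + 2*s + 1)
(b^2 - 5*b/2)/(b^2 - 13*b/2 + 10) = b/(b - 4)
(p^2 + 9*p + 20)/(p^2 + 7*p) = (p^2 + 9*p + 20)/(p*(p + 7))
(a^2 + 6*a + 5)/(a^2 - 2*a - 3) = (a + 5)/(a - 3)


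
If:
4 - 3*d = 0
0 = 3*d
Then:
No Solution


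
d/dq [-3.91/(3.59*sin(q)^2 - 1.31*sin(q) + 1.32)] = (28.0738*sin(q) - 5.1221)*cos(q)/(3.59*sin(q)^2 - 1.31*sin(q) + 1.32)^2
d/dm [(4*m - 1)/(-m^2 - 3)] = 2*(2*m^2 - m - 6)/(m^4 + 6*m^2 + 9)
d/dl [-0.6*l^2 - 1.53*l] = -1.2*l - 1.53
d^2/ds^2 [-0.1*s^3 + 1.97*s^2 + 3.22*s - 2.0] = 3.94 - 0.6*s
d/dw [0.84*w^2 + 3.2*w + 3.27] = 1.68*w + 3.2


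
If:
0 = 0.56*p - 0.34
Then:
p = 0.61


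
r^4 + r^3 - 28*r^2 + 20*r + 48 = (r - 4)*(r - 2)*(r + 1)*(r + 6)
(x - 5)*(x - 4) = x^2 - 9*x + 20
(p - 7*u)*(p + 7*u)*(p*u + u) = p^3*u + p^2*u - 49*p*u^3 - 49*u^3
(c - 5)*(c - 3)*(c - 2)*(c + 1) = c^4 - 9*c^3 + 21*c^2 + c - 30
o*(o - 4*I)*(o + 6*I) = o^3 + 2*I*o^2 + 24*o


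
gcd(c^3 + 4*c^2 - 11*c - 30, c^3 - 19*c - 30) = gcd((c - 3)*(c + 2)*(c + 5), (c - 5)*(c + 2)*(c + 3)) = c + 2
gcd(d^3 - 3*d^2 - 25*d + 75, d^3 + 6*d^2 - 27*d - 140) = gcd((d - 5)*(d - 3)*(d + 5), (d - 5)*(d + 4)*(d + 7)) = d - 5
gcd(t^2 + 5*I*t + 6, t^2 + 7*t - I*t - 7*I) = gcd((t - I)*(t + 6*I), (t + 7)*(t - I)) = t - I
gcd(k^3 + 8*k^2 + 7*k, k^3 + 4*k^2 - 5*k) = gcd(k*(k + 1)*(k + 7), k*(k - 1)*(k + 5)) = k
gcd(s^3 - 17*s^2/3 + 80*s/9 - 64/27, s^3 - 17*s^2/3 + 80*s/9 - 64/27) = s^3 - 17*s^2/3 + 80*s/9 - 64/27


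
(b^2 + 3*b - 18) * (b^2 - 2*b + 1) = b^4 + b^3 - 23*b^2 + 39*b - 18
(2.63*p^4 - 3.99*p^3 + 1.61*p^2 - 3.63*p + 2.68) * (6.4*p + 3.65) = 16.832*p^5 - 15.9365*p^4 - 4.2595*p^3 - 17.3555*p^2 + 3.9025*p + 9.782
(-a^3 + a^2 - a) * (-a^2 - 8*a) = a^5 + 7*a^4 - 7*a^3 + 8*a^2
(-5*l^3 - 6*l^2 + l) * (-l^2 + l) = 5*l^5 + l^4 - 7*l^3 + l^2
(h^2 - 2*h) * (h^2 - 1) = h^4 - 2*h^3 - h^2 + 2*h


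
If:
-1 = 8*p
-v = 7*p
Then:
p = -1/8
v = 7/8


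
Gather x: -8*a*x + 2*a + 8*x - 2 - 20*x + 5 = 2*a + x*(-8*a - 12) + 3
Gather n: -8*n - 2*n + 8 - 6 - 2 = -10*n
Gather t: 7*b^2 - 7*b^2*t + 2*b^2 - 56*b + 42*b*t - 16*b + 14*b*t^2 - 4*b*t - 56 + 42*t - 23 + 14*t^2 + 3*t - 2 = 9*b^2 - 72*b + t^2*(14*b + 14) + t*(-7*b^2 + 38*b + 45) - 81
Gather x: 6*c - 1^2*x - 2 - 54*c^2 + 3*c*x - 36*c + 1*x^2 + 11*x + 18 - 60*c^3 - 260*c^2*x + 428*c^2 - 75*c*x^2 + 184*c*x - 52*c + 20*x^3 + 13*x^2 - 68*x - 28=-60*c^3 + 374*c^2 - 82*c + 20*x^3 + x^2*(14 - 75*c) + x*(-260*c^2 + 187*c - 58) - 12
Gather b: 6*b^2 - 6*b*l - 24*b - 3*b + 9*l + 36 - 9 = 6*b^2 + b*(-6*l - 27) + 9*l + 27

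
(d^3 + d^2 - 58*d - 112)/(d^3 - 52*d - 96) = (d + 7)/(d + 6)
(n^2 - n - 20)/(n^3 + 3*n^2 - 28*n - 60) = (n + 4)/(n^2 + 8*n + 12)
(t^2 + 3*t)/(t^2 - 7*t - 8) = t*(t + 3)/(t^2 - 7*t - 8)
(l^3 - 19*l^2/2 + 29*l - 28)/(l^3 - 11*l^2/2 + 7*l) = (l - 4)/l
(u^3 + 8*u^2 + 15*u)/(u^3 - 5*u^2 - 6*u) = (u^2 + 8*u + 15)/(u^2 - 5*u - 6)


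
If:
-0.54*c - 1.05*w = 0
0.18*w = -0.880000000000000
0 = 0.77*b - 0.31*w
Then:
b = -1.97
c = 9.51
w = -4.89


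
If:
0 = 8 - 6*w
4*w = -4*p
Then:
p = -4/3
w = 4/3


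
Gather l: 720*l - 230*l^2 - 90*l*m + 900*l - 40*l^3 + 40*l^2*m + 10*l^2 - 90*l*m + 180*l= -40*l^3 + l^2*(40*m - 220) + l*(1800 - 180*m)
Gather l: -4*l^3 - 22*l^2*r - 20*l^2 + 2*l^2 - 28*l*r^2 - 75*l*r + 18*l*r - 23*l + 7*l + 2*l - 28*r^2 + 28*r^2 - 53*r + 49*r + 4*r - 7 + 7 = -4*l^3 + l^2*(-22*r - 18) + l*(-28*r^2 - 57*r - 14)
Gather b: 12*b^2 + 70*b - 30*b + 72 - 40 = 12*b^2 + 40*b + 32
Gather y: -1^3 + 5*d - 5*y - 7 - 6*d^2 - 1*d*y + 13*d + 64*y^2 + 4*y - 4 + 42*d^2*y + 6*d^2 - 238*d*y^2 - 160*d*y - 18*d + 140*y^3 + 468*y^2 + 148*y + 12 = 140*y^3 + y^2*(532 - 238*d) + y*(42*d^2 - 161*d + 147)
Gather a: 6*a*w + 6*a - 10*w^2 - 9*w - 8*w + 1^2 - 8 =a*(6*w + 6) - 10*w^2 - 17*w - 7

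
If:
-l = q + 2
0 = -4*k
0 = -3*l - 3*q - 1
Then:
No Solution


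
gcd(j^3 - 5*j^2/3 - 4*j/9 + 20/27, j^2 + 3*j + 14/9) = j + 2/3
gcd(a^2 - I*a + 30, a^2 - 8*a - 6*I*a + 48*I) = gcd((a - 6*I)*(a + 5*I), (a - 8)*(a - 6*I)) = a - 6*I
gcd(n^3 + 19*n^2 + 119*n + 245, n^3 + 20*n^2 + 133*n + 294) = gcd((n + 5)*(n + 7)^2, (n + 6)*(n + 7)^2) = n^2 + 14*n + 49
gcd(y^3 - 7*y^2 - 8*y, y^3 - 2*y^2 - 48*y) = y^2 - 8*y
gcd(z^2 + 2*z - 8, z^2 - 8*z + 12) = z - 2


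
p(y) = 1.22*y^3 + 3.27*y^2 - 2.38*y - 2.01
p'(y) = 3.66*y^2 + 6.54*y - 2.38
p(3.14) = 60.53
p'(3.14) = 54.24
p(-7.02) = -246.21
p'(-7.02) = 132.08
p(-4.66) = -43.37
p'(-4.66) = 46.62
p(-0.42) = -0.52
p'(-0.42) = -4.48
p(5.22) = 248.20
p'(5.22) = 131.49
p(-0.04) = -1.91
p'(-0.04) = -2.64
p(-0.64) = 0.53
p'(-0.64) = -5.07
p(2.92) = 49.30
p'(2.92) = 47.92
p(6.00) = 364.95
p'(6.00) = 168.62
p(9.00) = 1130.82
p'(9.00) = 352.94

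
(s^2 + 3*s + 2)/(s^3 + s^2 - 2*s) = (s + 1)/(s*(s - 1))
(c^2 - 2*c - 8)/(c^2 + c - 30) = (c^2 - 2*c - 8)/(c^2 + c - 30)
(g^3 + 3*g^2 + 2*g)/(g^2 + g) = g + 2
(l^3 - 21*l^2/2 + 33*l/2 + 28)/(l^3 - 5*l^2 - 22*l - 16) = (l - 7/2)/(l + 2)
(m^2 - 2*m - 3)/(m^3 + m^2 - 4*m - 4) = (m - 3)/(m^2 - 4)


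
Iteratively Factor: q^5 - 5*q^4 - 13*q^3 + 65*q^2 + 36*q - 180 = (q - 2)*(q^4 - 3*q^3 - 19*q^2 + 27*q + 90) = (q - 5)*(q - 2)*(q^3 + 2*q^2 - 9*q - 18) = (q - 5)*(q - 2)*(q + 2)*(q^2 - 9) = (q - 5)*(q - 3)*(q - 2)*(q + 2)*(q + 3)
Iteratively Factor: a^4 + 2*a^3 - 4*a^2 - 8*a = (a + 2)*(a^3 - 4*a) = a*(a + 2)*(a^2 - 4) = a*(a + 2)^2*(a - 2)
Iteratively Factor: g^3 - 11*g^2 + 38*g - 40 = (g - 5)*(g^2 - 6*g + 8) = (g - 5)*(g - 2)*(g - 4)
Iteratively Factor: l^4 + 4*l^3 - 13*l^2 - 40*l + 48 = (l + 4)*(l^3 - 13*l + 12) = (l - 1)*(l + 4)*(l^2 + l - 12) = (l - 3)*(l - 1)*(l + 4)*(l + 4)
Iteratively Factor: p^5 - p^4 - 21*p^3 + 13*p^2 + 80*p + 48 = (p + 1)*(p^4 - 2*p^3 - 19*p^2 + 32*p + 48) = (p - 4)*(p + 1)*(p^3 + 2*p^2 - 11*p - 12) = (p - 4)*(p - 3)*(p + 1)*(p^2 + 5*p + 4) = (p - 4)*(p - 3)*(p + 1)^2*(p + 4)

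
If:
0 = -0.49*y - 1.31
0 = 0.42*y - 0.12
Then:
No Solution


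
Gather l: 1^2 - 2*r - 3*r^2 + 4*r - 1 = -3*r^2 + 2*r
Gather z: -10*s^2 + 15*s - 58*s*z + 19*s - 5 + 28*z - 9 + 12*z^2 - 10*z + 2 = -10*s^2 + 34*s + 12*z^2 + z*(18 - 58*s) - 12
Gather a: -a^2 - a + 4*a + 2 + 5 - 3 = -a^2 + 3*a + 4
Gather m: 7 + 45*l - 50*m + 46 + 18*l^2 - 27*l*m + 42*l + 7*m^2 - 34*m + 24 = 18*l^2 + 87*l + 7*m^2 + m*(-27*l - 84) + 77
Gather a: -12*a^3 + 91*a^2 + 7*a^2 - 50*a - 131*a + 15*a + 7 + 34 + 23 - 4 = -12*a^3 + 98*a^2 - 166*a + 60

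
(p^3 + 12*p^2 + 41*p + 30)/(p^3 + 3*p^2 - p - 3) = (p^2 + 11*p + 30)/(p^2 + 2*p - 3)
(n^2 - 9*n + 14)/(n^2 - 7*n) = (n - 2)/n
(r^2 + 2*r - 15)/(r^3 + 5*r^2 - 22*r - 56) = (r^2 + 2*r - 15)/(r^3 + 5*r^2 - 22*r - 56)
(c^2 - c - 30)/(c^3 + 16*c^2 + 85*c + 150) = (c - 6)/(c^2 + 11*c + 30)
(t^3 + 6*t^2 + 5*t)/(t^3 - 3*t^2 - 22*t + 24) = t*(t^2 + 6*t + 5)/(t^3 - 3*t^2 - 22*t + 24)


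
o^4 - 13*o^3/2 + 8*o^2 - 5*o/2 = o*(o - 5)*(o - 1)*(o - 1/2)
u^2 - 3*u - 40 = (u - 8)*(u + 5)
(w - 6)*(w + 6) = w^2 - 36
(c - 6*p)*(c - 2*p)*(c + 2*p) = c^3 - 6*c^2*p - 4*c*p^2 + 24*p^3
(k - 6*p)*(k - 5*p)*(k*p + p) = k^3*p - 11*k^2*p^2 + k^2*p + 30*k*p^3 - 11*k*p^2 + 30*p^3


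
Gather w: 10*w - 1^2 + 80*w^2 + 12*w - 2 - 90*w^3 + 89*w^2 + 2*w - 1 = -90*w^3 + 169*w^2 + 24*w - 4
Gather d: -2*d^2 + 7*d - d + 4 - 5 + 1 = -2*d^2 + 6*d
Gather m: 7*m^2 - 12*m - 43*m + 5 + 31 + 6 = 7*m^2 - 55*m + 42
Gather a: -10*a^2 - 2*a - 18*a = -10*a^2 - 20*a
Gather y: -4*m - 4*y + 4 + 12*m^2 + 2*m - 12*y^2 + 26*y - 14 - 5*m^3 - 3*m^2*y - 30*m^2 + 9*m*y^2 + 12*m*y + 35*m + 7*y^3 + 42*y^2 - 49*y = -5*m^3 - 18*m^2 + 33*m + 7*y^3 + y^2*(9*m + 30) + y*(-3*m^2 + 12*m - 27) - 10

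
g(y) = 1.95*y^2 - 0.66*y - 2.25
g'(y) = 3.9*y - 0.66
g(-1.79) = 5.18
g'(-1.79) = -7.64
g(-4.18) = 34.58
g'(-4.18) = -16.96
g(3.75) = 22.70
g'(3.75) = 13.96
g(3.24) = 16.08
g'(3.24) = 11.98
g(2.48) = 8.11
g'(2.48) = 9.01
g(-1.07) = 0.69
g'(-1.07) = -4.83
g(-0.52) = -1.38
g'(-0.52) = -2.69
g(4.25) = 30.17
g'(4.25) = 15.92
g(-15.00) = 446.40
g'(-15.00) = -59.16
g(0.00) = -2.25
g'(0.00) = -0.66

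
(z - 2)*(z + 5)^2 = z^3 + 8*z^2 + 5*z - 50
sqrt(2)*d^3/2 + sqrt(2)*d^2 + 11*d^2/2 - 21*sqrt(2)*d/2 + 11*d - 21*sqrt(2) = (d - 3*sqrt(2)/2)*(d + 7*sqrt(2))*(sqrt(2)*d/2 + sqrt(2))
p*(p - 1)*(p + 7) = p^3 + 6*p^2 - 7*p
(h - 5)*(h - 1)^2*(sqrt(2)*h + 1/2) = sqrt(2)*h^4 - 7*sqrt(2)*h^3 + h^3/2 - 7*h^2/2 + 11*sqrt(2)*h^2 - 5*sqrt(2)*h + 11*h/2 - 5/2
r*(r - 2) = r^2 - 2*r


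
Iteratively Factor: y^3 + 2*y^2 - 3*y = (y - 1)*(y^2 + 3*y) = y*(y - 1)*(y + 3)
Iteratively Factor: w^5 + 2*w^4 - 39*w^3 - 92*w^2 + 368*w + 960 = (w + 4)*(w^4 - 2*w^3 - 31*w^2 + 32*w + 240) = (w - 5)*(w + 4)*(w^3 + 3*w^2 - 16*w - 48) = (w - 5)*(w + 3)*(w + 4)*(w^2 - 16) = (w - 5)*(w + 3)*(w + 4)^2*(w - 4)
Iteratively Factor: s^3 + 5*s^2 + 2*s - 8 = (s + 4)*(s^2 + s - 2) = (s - 1)*(s + 4)*(s + 2)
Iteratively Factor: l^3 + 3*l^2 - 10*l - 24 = (l - 3)*(l^2 + 6*l + 8) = (l - 3)*(l + 2)*(l + 4)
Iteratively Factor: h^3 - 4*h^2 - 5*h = (h)*(h^2 - 4*h - 5) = h*(h + 1)*(h - 5)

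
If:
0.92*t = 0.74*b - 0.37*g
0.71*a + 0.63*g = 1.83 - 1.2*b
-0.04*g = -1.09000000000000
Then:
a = -2.10125618576323*t - 44.6302816901408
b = 1.24324324324324*t + 13.625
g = 27.25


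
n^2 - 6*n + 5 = (n - 5)*(n - 1)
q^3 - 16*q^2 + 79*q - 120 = (q - 8)*(q - 5)*(q - 3)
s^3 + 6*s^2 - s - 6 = (s - 1)*(s + 1)*(s + 6)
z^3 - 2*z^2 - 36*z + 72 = (z - 6)*(z - 2)*(z + 6)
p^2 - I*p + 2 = (p - 2*I)*(p + I)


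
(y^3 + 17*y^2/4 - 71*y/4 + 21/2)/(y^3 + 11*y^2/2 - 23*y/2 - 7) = (4*y - 3)/(2*(2*y + 1))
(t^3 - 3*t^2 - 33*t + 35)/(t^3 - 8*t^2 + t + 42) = (t^2 + 4*t - 5)/(t^2 - t - 6)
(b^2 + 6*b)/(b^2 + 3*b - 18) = b/(b - 3)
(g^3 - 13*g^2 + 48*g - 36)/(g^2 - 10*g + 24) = (g^2 - 7*g + 6)/(g - 4)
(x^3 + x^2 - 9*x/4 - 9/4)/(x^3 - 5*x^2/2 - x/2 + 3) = (x + 3/2)/(x - 2)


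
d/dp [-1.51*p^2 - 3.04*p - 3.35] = -3.02*p - 3.04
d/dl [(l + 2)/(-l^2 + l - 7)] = (-l^2 + l + (l + 2)*(2*l - 1) - 7)/(l^2 - l + 7)^2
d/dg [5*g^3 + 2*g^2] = g*(15*g + 4)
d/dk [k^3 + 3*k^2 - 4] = 3*k*(k + 2)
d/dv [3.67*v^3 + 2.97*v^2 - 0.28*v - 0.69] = 11.01*v^2 + 5.94*v - 0.28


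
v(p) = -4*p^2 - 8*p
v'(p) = -8*p - 8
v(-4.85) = -55.29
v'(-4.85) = 30.80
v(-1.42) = 3.29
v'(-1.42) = 3.36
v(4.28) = -107.51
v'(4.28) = -42.24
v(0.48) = -4.76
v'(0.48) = -11.84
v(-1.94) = 0.47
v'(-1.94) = 7.52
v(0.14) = -1.20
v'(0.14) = -9.12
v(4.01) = -96.40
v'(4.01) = -40.08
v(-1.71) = 1.98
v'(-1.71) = 5.68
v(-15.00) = -780.00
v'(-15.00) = 112.00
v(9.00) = -396.00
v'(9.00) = -80.00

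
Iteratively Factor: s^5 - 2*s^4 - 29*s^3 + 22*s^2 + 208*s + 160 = (s + 4)*(s^4 - 6*s^3 - 5*s^2 + 42*s + 40) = (s + 1)*(s + 4)*(s^3 - 7*s^2 + 2*s + 40) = (s - 4)*(s + 1)*(s + 4)*(s^2 - 3*s - 10) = (s - 5)*(s - 4)*(s + 1)*(s + 4)*(s + 2)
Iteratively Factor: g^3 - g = (g + 1)*(g^2 - g) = g*(g + 1)*(g - 1)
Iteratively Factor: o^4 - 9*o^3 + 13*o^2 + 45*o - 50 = (o - 1)*(o^3 - 8*o^2 + 5*o + 50) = (o - 1)*(o + 2)*(o^2 - 10*o + 25) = (o - 5)*(o - 1)*(o + 2)*(o - 5)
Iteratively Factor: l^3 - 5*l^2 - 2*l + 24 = (l + 2)*(l^2 - 7*l + 12) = (l - 4)*(l + 2)*(l - 3)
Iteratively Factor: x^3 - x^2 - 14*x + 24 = (x - 2)*(x^2 + x - 12) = (x - 2)*(x + 4)*(x - 3)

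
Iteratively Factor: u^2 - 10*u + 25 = (u - 5)*(u - 5)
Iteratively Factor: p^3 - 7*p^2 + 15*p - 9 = (p - 3)*(p^2 - 4*p + 3) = (p - 3)*(p - 1)*(p - 3)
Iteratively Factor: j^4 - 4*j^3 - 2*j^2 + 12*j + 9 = (j + 1)*(j^3 - 5*j^2 + 3*j + 9) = (j + 1)^2*(j^2 - 6*j + 9) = (j - 3)*(j + 1)^2*(j - 3)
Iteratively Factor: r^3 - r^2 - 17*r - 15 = (r + 3)*(r^2 - 4*r - 5) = (r + 1)*(r + 3)*(r - 5)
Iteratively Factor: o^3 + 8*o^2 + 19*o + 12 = (o + 3)*(o^2 + 5*o + 4) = (o + 3)*(o + 4)*(o + 1)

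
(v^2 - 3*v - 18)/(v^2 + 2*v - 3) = (v - 6)/(v - 1)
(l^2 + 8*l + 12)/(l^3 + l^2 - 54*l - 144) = (l + 2)/(l^2 - 5*l - 24)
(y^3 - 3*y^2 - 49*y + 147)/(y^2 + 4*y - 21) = y - 7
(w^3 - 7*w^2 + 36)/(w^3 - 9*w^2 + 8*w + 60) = (w - 3)/(w - 5)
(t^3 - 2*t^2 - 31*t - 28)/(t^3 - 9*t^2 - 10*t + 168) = (t + 1)/(t - 6)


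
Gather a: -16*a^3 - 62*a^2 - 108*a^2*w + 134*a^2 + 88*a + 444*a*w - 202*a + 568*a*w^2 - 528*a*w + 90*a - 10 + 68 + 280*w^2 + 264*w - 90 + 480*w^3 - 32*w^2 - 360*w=-16*a^3 + a^2*(72 - 108*w) + a*(568*w^2 - 84*w - 24) + 480*w^3 + 248*w^2 - 96*w - 32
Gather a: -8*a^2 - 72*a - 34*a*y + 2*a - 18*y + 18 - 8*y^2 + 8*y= -8*a^2 + a*(-34*y - 70) - 8*y^2 - 10*y + 18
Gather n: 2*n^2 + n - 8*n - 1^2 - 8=2*n^2 - 7*n - 9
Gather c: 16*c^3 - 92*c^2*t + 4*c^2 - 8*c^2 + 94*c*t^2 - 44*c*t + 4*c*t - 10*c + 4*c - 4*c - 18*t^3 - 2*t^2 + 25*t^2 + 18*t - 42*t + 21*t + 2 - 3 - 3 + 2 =16*c^3 + c^2*(-92*t - 4) + c*(94*t^2 - 40*t - 10) - 18*t^3 + 23*t^2 - 3*t - 2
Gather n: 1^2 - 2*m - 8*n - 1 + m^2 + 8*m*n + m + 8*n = m^2 + 8*m*n - m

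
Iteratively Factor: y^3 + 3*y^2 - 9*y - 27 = (y - 3)*(y^2 + 6*y + 9) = (y - 3)*(y + 3)*(y + 3)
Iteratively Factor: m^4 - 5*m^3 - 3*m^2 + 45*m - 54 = (m + 3)*(m^3 - 8*m^2 + 21*m - 18) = (m - 3)*(m + 3)*(m^2 - 5*m + 6) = (m - 3)^2*(m + 3)*(m - 2)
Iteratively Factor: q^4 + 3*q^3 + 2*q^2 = (q + 1)*(q^3 + 2*q^2) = q*(q + 1)*(q^2 + 2*q) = q^2*(q + 1)*(q + 2)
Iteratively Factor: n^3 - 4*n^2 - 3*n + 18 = (n - 3)*(n^2 - n - 6) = (n - 3)^2*(n + 2)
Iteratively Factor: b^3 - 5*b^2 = (b)*(b^2 - 5*b) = b*(b - 5)*(b)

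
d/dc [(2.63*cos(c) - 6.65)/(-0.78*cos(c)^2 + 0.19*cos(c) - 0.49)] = (-2.0514*cos(c)^2 + 10.374*cos(c) + 0.0251999999999999)*sin(c)/(0.6084*cos(c)^4 - 0.2964*cos(c)^3 + 0.8005*cos(c)^2 - 0.1862*cos(c) + 0.2401)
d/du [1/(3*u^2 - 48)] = -2*u/(3*(u^2 - 16)^2)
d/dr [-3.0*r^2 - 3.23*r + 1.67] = -6.0*r - 3.23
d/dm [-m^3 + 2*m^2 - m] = -3*m^2 + 4*m - 1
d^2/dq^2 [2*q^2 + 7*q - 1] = 4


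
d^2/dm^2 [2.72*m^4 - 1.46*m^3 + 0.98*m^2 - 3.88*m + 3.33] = 32.64*m^2 - 8.76*m + 1.96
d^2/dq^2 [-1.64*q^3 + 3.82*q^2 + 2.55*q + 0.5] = 7.64 - 9.84*q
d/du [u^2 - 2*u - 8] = 2*u - 2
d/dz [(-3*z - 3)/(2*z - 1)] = 9/(2*z - 1)^2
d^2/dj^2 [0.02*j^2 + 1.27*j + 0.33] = 0.0400000000000000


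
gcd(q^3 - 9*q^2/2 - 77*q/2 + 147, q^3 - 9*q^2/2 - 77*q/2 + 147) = q^3 - 9*q^2/2 - 77*q/2 + 147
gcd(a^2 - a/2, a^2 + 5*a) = a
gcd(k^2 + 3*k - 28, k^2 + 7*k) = k + 7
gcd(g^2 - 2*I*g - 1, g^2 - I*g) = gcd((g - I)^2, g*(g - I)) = g - I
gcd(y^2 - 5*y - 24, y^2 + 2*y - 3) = y + 3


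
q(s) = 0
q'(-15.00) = 0.00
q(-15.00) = 0.00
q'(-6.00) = 0.00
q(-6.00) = 0.00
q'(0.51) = 0.00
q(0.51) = 0.00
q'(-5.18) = 0.00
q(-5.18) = 0.00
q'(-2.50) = 0.00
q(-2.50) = 0.00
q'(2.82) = 0.00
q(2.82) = 0.00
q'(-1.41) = 0.00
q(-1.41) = 0.00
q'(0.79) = 0.00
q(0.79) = 0.00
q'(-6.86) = 0.00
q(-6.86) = 0.00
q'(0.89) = 0.00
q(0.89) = 0.00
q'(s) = 0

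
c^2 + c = c*(c + 1)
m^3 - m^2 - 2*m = m*(m - 2)*(m + 1)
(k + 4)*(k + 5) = k^2 + 9*k + 20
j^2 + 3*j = j*(j + 3)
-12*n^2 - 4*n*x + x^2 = (-6*n + x)*(2*n + x)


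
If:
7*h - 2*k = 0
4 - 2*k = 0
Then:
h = 4/7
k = 2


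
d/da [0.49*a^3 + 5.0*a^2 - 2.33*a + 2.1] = 1.47*a^2 + 10.0*a - 2.33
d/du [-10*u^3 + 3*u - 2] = 3 - 30*u^2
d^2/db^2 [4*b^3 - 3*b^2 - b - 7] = 24*b - 6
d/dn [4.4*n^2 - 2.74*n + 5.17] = 8.8*n - 2.74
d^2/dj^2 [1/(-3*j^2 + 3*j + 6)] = 2*(-j^2 + j + (2*j - 1)^2 + 2)/(3*(-j^2 + j + 2)^3)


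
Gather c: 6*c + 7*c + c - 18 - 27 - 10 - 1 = 14*c - 56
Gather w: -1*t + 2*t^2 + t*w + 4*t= 2*t^2 + t*w + 3*t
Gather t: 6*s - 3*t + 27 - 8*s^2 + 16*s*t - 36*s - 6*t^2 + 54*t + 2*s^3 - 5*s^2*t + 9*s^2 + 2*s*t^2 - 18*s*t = 2*s^3 + s^2 - 30*s + t^2*(2*s - 6) + t*(-5*s^2 - 2*s + 51) + 27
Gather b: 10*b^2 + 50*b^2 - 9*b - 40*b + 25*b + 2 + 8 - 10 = 60*b^2 - 24*b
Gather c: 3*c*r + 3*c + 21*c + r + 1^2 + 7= c*(3*r + 24) + r + 8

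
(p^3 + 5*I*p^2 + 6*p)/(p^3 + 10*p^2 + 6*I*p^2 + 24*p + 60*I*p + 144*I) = p*(p - I)/(p^2 + 10*p + 24)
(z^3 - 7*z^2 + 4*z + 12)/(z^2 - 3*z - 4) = (z^2 - 8*z + 12)/(z - 4)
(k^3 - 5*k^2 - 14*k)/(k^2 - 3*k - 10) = k*(k - 7)/(k - 5)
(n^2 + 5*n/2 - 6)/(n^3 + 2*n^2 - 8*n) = (n - 3/2)/(n*(n - 2))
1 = 1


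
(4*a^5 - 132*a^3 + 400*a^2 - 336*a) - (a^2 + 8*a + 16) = 4*a^5 - 132*a^3 + 399*a^2 - 344*a - 16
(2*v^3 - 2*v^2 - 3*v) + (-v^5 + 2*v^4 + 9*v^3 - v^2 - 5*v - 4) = -v^5 + 2*v^4 + 11*v^3 - 3*v^2 - 8*v - 4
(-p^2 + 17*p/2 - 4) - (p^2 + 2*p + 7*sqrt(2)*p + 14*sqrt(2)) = -2*p^2 - 7*sqrt(2)*p + 13*p/2 - 14*sqrt(2) - 4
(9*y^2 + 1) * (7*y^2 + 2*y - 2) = 63*y^4 + 18*y^3 - 11*y^2 + 2*y - 2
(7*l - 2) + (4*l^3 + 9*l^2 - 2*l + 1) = 4*l^3 + 9*l^2 + 5*l - 1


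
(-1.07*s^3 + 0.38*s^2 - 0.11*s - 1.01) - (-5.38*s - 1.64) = -1.07*s^3 + 0.38*s^2 + 5.27*s + 0.63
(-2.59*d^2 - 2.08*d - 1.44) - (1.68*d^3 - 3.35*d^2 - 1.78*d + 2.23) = -1.68*d^3 + 0.76*d^2 - 0.3*d - 3.67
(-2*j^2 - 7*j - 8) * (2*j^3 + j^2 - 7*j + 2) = -4*j^5 - 16*j^4 - 9*j^3 + 37*j^2 + 42*j - 16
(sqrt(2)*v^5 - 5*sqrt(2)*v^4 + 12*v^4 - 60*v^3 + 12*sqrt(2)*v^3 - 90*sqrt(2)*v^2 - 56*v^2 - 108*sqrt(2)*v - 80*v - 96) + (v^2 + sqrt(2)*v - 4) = sqrt(2)*v^5 - 5*sqrt(2)*v^4 + 12*v^4 - 60*v^3 + 12*sqrt(2)*v^3 - 90*sqrt(2)*v^2 - 55*v^2 - 107*sqrt(2)*v - 80*v - 100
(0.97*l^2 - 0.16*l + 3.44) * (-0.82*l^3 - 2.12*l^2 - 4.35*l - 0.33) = -0.7954*l^5 - 1.9252*l^4 - 6.7011*l^3 - 6.9169*l^2 - 14.9112*l - 1.1352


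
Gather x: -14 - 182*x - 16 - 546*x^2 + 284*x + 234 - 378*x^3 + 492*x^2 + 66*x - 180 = -378*x^3 - 54*x^2 + 168*x + 24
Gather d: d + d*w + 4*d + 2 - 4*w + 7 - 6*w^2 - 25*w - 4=d*(w + 5) - 6*w^2 - 29*w + 5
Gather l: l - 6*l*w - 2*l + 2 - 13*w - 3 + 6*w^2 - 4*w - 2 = l*(-6*w - 1) + 6*w^2 - 17*w - 3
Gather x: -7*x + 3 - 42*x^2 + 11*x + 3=-42*x^2 + 4*x + 6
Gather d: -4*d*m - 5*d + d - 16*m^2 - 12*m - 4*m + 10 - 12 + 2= d*(-4*m - 4) - 16*m^2 - 16*m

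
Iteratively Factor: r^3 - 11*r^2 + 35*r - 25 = (r - 1)*(r^2 - 10*r + 25) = (r - 5)*(r - 1)*(r - 5)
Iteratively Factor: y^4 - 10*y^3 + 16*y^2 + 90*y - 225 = (y - 5)*(y^3 - 5*y^2 - 9*y + 45) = (y - 5)^2*(y^2 - 9) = (y - 5)^2*(y + 3)*(y - 3)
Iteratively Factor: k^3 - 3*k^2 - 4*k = (k + 1)*(k^2 - 4*k) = (k - 4)*(k + 1)*(k)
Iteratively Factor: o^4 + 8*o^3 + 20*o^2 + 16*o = (o + 2)*(o^3 + 6*o^2 + 8*o) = (o + 2)*(o + 4)*(o^2 + 2*o) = (o + 2)^2*(o + 4)*(o)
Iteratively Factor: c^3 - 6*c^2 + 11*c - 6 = (c - 1)*(c^2 - 5*c + 6) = (c - 2)*(c - 1)*(c - 3)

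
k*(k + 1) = k^2 + k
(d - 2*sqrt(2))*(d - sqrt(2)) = d^2 - 3*sqrt(2)*d + 4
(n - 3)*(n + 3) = n^2 - 9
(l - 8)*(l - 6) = l^2 - 14*l + 48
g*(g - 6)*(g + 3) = g^3 - 3*g^2 - 18*g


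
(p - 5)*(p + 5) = p^2 - 25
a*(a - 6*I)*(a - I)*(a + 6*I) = a^4 - I*a^3 + 36*a^2 - 36*I*a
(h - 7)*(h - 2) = h^2 - 9*h + 14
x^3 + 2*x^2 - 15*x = x*(x - 3)*(x + 5)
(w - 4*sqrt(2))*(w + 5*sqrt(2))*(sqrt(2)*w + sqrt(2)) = sqrt(2)*w^3 + sqrt(2)*w^2 + 2*w^2 - 40*sqrt(2)*w + 2*w - 40*sqrt(2)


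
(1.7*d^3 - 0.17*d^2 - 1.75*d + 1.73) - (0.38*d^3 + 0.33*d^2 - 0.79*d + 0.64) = 1.32*d^3 - 0.5*d^2 - 0.96*d + 1.09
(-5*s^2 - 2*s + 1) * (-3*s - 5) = 15*s^3 + 31*s^2 + 7*s - 5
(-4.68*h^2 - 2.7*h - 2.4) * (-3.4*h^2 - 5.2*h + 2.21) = 15.912*h^4 + 33.516*h^3 + 11.8572*h^2 + 6.513*h - 5.304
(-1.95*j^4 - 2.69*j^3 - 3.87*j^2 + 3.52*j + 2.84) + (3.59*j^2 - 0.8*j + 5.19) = -1.95*j^4 - 2.69*j^3 - 0.28*j^2 + 2.72*j + 8.03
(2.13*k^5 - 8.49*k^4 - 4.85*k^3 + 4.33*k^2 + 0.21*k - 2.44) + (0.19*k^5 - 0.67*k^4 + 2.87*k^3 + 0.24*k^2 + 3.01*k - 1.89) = 2.32*k^5 - 9.16*k^4 - 1.98*k^3 + 4.57*k^2 + 3.22*k - 4.33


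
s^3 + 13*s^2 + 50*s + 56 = (s + 2)*(s + 4)*(s + 7)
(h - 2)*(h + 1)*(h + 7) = h^3 + 6*h^2 - 9*h - 14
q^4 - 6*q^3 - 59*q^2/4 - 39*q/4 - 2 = (q - 8)*(q + 1/2)^2*(q + 1)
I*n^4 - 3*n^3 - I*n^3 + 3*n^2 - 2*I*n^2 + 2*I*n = n*(n + I)*(n + 2*I)*(I*n - I)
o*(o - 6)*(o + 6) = o^3 - 36*o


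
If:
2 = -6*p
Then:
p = -1/3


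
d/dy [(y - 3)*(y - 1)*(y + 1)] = 3*y^2 - 6*y - 1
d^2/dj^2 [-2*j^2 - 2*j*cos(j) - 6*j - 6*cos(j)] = 2*j*cos(j) + 4*sin(j) + 6*cos(j) - 4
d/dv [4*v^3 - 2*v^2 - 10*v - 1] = 12*v^2 - 4*v - 10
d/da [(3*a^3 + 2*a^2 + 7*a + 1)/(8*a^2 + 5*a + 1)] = (24*a^4 + 30*a^3 - 37*a^2 - 12*a + 2)/(64*a^4 + 80*a^3 + 41*a^2 + 10*a + 1)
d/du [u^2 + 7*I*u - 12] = 2*u + 7*I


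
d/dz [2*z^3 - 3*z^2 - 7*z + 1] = 6*z^2 - 6*z - 7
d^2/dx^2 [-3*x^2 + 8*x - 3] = -6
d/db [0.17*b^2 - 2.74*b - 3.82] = 0.34*b - 2.74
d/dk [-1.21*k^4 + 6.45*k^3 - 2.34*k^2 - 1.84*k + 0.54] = -4.84*k^3 + 19.35*k^2 - 4.68*k - 1.84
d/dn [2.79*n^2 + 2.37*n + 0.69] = 5.58*n + 2.37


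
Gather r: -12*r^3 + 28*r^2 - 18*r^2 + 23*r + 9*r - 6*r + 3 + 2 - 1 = -12*r^3 + 10*r^2 + 26*r + 4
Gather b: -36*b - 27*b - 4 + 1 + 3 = -63*b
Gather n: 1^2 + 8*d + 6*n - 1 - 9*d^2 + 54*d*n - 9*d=-9*d^2 - d + n*(54*d + 6)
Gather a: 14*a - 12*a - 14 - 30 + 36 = 2*a - 8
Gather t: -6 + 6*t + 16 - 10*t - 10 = -4*t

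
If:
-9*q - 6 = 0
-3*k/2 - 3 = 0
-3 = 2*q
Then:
No Solution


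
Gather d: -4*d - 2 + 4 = 2 - 4*d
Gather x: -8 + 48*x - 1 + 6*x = 54*x - 9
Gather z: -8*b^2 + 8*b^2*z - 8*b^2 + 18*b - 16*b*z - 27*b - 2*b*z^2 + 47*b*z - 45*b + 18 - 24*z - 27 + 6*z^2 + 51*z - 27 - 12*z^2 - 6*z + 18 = -16*b^2 - 54*b + z^2*(-2*b - 6) + z*(8*b^2 + 31*b + 21) - 18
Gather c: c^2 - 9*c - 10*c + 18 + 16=c^2 - 19*c + 34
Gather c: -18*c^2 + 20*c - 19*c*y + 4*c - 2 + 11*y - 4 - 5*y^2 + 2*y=-18*c^2 + c*(24 - 19*y) - 5*y^2 + 13*y - 6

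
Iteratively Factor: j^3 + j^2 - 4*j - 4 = (j + 2)*(j^2 - j - 2) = (j - 2)*(j + 2)*(j + 1)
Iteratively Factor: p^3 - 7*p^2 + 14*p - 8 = (p - 2)*(p^2 - 5*p + 4) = (p - 4)*(p - 2)*(p - 1)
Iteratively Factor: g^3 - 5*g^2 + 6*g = (g - 3)*(g^2 - 2*g) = (g - 3)*(g - 2)*(g)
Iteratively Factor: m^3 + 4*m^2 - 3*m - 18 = (m + 3)*(m^2 + m - 6) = (m + 3)^2*(m - 2)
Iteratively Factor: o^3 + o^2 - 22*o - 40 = (o + 4)*(o^2 - 3*o - 10) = (o + 2)*(o + 4)*(o - 5)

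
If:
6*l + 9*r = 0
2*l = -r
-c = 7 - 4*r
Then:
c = -7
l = 0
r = 0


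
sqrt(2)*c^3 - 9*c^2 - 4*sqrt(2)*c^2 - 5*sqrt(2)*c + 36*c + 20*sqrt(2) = (c - 4)*(c - 5*sqrt(2))*(sqrt(2)*c + 1)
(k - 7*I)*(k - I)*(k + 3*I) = k^3 - 5*I*k^2 + 17*k - 21*I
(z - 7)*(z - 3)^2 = z^3 - 13*z^2 + 51*z - 63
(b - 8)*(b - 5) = b^2 - 13*b + 40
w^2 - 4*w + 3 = (w - 3)*(w - 1)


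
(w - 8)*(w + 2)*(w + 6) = w^3 - 52*w - 96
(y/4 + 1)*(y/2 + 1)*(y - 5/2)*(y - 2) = y^4/8 + 3*y^3/16 - 7*y^2/4 - 3*y/4 + 5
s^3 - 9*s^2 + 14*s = s*(s - 7)*(s - 2)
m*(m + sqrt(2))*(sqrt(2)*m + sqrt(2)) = sqrt(2)*m^3 + sqrt(2)*m^2 + 2*m^2 + 2*m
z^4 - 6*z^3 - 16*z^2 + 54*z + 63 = (z - 7)*(z - 3)*(z + 1)*(z + 3)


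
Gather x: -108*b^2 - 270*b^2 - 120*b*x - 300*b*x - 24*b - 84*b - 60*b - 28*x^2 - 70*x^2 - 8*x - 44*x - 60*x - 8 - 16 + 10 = -378*b^2 - 168*b - 98*x^2 + x*(-420*b - 112) - 14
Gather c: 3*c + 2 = 3*c + 2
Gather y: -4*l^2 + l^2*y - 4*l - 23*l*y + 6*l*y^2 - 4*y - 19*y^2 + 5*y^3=-4*l^2 - 4*l + 5*y^3 + y^2*(6*l - 19) + y*(l^2 - 23*l - 4)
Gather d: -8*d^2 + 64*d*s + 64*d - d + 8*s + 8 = -8*d^2 + d*(64*s + 63) + 8*s + 8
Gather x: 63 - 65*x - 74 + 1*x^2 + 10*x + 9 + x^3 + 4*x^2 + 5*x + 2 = x^3 + 5*x^2 - 50*x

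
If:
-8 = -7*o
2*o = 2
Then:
No Solution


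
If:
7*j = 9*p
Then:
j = 9*p/7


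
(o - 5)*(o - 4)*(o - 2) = o^3 - 11*o^2 + 38*o - 40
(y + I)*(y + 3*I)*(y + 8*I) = y^3 + 12*I*y^2 - 35*y - 24*I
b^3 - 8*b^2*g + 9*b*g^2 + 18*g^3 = (b - 6*g)*(b - 3*g)*(b + g)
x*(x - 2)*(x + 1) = x^3 - x^2 - 2*x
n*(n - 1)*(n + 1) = n^3 - n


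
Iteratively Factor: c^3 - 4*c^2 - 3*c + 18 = (c + 2)*(c^2 - 6*c + 9) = (c - 3)*(c + 2)*(c - 3)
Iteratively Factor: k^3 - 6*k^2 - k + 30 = (k - 3)*(k^2 - 3*k - 10) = (k - 3)*(k + 2)*(k - 5)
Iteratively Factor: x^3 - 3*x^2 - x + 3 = (x - 1)*(x^2 - 2*x - 3) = (x - 3)*(x - 1)*(x + 1)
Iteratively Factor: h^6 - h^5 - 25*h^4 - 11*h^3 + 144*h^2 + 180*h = (h + 2)*(h^5 - 3*h^4 - 19*h^3 + 27*h^2 + 90*h) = (h + 2)^2*(h^4 - 5*h^3 - 9*h^2 + 45*h) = (h - 5)*(h + 2)^2*(h^3 - 9*h) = (h - 5)*(h - 3)*(h + 2)^2*(h^2 + 3*h) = h*(h - 5)*(h - 3)*(h + 2)^2*(h + 3)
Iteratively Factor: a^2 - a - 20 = (a + 4)*(a - 5)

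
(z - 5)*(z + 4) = z^2 - z - 20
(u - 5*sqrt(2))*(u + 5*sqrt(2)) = u^2 - 50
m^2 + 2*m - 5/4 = (m - 1/2)*(m + 5/2)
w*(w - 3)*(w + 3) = w^3 - 9*w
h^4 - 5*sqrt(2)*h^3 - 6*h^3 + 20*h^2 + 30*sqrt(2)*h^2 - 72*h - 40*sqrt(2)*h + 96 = (h - 4)*(h - 2)*(h - 3*sqrt(2))*(h - 2*sqrt(2))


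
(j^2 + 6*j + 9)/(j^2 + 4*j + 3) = (j + 3)/(j + 1)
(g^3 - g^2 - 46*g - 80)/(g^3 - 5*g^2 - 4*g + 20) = (g^2 - 3*g - 40)/(g^2 - 7*g + 10)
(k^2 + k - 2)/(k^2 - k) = (k + 2)/k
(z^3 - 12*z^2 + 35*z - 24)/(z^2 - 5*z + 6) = (z^2 - 9*z + 8)/(z - 2)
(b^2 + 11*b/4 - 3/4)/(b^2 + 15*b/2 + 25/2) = (4*b^2 + 11*b - 3)/(2*(2*b^2 + 15*b + 25))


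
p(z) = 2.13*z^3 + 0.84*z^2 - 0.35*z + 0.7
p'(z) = 6.39*z^2 + 1.68*z - 0.35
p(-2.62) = -30.92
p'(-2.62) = 39.11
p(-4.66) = -194.97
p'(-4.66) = 130.58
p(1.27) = 5.97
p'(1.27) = 12.09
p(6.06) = 503.45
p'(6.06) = 244.49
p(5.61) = 401.24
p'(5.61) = 210.18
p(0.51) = 1.02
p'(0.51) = 2.17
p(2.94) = 61.06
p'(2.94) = 59.82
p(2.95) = 61.66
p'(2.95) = 60.21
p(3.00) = 64.72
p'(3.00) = 62.20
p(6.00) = 488.92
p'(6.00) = 239.77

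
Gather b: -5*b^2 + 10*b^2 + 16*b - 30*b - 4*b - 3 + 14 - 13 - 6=5*b^2 - 18*b - 8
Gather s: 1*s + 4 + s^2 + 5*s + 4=s^2 + 6*s + 8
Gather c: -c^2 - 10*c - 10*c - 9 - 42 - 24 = -c^2 - 20*c - 75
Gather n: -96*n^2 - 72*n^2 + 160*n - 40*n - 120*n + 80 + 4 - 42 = 42 - 168*n^2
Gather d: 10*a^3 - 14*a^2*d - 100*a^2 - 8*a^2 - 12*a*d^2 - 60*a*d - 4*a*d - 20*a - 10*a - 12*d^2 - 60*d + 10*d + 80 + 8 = 10*a^3 - 108*a^2 - 30*a + d^2*(-12*a - 12) + d*(-14*a^2 - 64*a - 50) + 88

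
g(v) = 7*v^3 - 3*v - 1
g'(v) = 21*v^2 - 3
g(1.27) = 9.53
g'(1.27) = 30.87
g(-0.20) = -0.46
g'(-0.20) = -2.16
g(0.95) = 2.15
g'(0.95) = 15.95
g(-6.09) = -1563.80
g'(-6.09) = 775.85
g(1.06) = 4.16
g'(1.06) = 20.60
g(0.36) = -1.75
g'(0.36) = -0.28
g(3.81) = 374.71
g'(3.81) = 301.84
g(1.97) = 46.61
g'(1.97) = 78.50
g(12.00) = 12059.00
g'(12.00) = 3021.00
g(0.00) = -1.00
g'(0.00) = -3.00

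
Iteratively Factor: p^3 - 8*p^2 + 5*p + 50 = (p - 5)*(p^2 - 3*p - 10) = (p - 5)*(p + 2)*(p - 5)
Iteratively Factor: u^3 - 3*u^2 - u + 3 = (u + 1)*(u^2 - 4*u + 3) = (u - 3)*(u + 1)*(u - 1)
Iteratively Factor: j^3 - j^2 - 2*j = (j - 2)*(j^2 + j) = (j - 2)*(j + 1)*(j)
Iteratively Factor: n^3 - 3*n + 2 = (n - 1)*(n^2 + n - 2) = (n - 1)^2*(n + 2)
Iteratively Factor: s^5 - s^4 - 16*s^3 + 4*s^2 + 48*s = (s + 2)*(s^4 - 3*s^3 - 10*s^2 + 24*s) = (s + 2)*(s + 3)*(s^3 - 6*s^2 + 8*s) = (s - 4)*(s + 2)*(s + 3)*(s^2 - 2*s) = s*(s - 4)*(s + 2)*(s + 3)*(s - 2)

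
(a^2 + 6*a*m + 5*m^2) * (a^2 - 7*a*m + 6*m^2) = a^4 - a^3*m - 31*a^2*m^2 + a*m^3 + 30*m^4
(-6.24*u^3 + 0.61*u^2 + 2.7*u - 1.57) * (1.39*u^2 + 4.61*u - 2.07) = -8.6736*u^5 - 27.9185*u^4 + 19.4819*u^3 + 9.002*u^2 - 12.8267*u + 3.2499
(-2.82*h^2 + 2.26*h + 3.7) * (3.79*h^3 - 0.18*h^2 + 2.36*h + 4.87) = -10.6878*h^5 + 9.073*h^4 + 6.961*h^3 - 9.0658*h^2 + 19.7382*h + 18.019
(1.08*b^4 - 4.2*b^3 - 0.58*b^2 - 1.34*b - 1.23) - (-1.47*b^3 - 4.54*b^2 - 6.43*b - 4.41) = 1.08*b^4 - 2.73*b^3 + 3.96*b^2 + 5.09*b + 3.18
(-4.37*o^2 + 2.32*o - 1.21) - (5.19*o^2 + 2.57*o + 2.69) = -9.56*o^2 - 0.25*o - 3.9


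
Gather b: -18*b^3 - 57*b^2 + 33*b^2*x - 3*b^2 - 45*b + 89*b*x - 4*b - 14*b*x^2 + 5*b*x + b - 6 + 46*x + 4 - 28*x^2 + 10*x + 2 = -18*b^3 + b^2*(33*x - 60) + b*(-14*x^2 + 94*x - 48) - 28*x^2 + 56*x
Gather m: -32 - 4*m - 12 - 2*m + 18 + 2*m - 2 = -4*m - 28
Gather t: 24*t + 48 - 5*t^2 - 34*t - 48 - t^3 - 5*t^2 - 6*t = -t^3 - 10*t^2 - 16*t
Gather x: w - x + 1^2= w - x + 1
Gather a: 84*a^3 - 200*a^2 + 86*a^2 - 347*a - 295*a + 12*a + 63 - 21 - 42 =84*a^3 - 114*a^2 - 630*a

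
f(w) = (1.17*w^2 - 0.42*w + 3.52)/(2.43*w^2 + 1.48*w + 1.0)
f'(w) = (-4.86*w - 1.48)*(1.17*w^2 - 0.42*w + 3.52)/(2.43*w^2 + 1.48*w + 1.0)^2 + (2.34*w - 0.42)/(2.43*w^2 + 1.48*w + 1.0) = (2.7522*w^2 - 14.7672*w - 5.6296)/(5.9049*w^4 + 7.1928*w^3 + 7.0504*w^2 + 2.96*w + 1.0)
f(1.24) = 0.73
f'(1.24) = -0.46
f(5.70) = 0.44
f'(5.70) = -0.00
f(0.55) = 1.43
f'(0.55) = -1.99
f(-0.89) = 3.00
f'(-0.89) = 3.75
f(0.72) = 1.15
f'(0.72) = -1.34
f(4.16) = 0.45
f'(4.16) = -0.01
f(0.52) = 1.49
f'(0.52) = -2.13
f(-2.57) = 0.93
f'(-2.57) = 0.29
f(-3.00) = 0.83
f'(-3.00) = 0.19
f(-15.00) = 0.52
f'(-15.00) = 0.00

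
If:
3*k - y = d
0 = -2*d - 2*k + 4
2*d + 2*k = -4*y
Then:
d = 7/4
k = 1/4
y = -1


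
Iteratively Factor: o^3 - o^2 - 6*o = (o)*(o^2 - o - 6) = o*(o - 3)*(o + 2)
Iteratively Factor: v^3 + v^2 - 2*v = (v + 2)*(v^2 - v) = v*(v + 2)*(v - 1)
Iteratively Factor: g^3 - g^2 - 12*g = (g - 4)*(g^2 + 3*g) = (g - 4)*(g + 3)*(g)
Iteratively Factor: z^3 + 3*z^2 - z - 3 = (z + 1)*(z^2 + 2*z - 3) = (z - 1)*(z + 1)*(z + 3)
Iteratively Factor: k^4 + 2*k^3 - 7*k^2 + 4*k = (k - 1)*(k^3 + 3*k^2 - 4*k) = k*(k - 1)*(k^2 + 3*k - 4) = k*(k - 1)*(k + 4)*(k - 1)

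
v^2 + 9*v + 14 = (v + 2)*(v + 7)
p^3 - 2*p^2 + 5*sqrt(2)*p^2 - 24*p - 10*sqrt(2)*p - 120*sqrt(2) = (p - 6)*(p + 4)*(p + 5*sqrt(2))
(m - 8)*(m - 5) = m^2 - 13*m + 40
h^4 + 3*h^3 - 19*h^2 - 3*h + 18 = (h - 3)*(h - 1)*(h + 1)*(h + 6)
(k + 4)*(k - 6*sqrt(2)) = k^2 - 6*sqrt(2)*k + 4*k - 24*sqrt(2)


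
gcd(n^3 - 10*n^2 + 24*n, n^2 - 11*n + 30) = n - 6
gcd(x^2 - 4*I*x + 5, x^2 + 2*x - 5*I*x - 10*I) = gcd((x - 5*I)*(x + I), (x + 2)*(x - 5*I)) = x - 5*I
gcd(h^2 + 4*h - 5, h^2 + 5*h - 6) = h - 1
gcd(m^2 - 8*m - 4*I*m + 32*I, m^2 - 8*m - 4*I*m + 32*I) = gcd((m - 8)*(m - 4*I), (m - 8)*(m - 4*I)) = m^2 + m*(-8 - 4*I) + 32*I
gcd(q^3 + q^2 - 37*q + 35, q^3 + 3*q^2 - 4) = q - 1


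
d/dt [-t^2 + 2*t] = 2 - 2*t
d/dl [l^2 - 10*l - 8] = 2*l - 10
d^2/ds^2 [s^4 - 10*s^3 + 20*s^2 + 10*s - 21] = 12*s^2 - 60*s + 40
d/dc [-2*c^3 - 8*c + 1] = -6*c^2 - 8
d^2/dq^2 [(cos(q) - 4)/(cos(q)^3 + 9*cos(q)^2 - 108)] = (57*(1 - cos(q)^2)^2 - 4*cos(q)^5 - 219*cos(q)^3 + 588*cos(q)^2 - 162*cos(q) - 273)/((cos(q) - 3)^3*(cos(q) + 6)^4)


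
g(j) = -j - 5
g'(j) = -1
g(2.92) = -7.92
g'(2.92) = -1.00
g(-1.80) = -3.20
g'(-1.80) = -1.00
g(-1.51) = -3.49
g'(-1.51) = -1.00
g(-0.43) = -4.57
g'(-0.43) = -1.00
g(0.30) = -5.30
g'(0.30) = -1.00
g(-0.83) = -4.17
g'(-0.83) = -1.00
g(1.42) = -6.42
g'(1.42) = -1.00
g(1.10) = -6.10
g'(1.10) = -1.00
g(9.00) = -14.00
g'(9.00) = -1.00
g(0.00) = -5.00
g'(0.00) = -1.00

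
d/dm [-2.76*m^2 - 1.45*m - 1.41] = -5.52*m - 1.45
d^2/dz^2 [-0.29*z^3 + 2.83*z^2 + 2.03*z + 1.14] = 5.66 - 1.74*z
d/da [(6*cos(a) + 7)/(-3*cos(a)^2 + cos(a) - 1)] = (18*sin(a)^2 - 42*cos(a) - 5)*sin(a)/(3*sin(a)^2 + cos(a) - 4)^2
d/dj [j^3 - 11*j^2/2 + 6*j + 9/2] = 3*j^2 - 11*j + 6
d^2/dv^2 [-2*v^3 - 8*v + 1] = -12*v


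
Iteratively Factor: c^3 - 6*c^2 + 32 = (c - 4)*(c^2 - 2*c - 8) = (c - 4)^2*(c + 2)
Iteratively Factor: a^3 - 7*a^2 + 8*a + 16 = (a - 4)*(a^2 - 3*a - 4) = (a - 4)*(a + 1)*(a - 4)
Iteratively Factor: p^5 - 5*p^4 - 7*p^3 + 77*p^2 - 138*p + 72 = (p - 1)*(p^4 - 4*p^3 - 11*p^2 + 66*p - 72) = (p - 1)*(p + 4)*(p^3 - 8*p^2 + 21*p - 18) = (p - 2)*(p - 1)*(p + 4)*(p^2 - 6*p + 9) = (p - 3)*(p - 2)*(p - 1)*(p + 4)*(p - 3)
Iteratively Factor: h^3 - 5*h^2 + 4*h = (h)*(h^2 - 5*h + 4) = h*(h - 1)*(h - 4)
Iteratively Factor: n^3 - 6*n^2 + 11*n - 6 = (n - 2)*(n^2 - 4*n + 3) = (n - 3)*(n - 2)*(n - 1)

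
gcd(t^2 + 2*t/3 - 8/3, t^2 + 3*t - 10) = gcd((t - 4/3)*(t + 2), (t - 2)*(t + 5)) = 1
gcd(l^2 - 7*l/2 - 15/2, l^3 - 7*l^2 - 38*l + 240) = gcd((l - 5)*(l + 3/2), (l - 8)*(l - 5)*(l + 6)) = l - 5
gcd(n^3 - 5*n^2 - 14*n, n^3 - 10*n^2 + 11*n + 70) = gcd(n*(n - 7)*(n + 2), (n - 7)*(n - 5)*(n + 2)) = n^2 - 5*n - 14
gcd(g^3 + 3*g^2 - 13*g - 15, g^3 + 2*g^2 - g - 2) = g + 1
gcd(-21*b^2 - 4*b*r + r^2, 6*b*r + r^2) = 1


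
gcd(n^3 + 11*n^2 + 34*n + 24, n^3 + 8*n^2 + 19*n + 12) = n^2 + 5*n + 4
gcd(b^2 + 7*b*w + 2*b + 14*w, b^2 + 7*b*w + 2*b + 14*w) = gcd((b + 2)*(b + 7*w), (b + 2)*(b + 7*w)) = b^2 + 7*b*w + 2*b + 14*w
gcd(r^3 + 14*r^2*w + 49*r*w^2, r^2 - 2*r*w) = r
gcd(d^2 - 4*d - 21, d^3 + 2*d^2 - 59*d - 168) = d + 3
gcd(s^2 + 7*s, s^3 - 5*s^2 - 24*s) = s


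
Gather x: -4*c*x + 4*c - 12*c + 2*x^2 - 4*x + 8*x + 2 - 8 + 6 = -8*c + 2*x^2 + x*(4 - 4*c)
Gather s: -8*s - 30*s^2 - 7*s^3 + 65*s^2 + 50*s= -7*s^3 + 35*s^2 + 42*s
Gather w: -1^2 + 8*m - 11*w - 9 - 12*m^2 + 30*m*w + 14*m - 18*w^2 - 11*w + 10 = -12*m^2 + 22*m - 18*w^2 + w*(30*m - 22)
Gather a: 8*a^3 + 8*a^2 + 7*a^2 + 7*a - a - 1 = 8*a^3 + 15*a^2 + 6*a - 1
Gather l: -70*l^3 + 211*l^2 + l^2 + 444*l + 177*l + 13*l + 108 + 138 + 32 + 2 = -70*l^3 + 212*l^2 + 634*l + 280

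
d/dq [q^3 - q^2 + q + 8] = 3*q^2 - 2*q + 1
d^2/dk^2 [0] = 0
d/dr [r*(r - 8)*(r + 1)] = 3*r^2 - 14*r - 8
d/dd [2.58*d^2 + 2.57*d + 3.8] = 5.16*d + 2.57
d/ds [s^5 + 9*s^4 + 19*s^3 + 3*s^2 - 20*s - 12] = 5*s^4 + 36*s^3 + 57*s^2 + 6*s - 20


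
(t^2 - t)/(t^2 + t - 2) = t/(t + 2)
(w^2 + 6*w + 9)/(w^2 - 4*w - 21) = (w + 3)/(w - 7)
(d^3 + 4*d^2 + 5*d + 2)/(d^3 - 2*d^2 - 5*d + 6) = (d^2 + 2*d + 1)/(d^2 - 4*d + 3)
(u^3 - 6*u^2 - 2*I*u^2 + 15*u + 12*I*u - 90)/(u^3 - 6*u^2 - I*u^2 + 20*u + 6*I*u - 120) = (u + 3*I)/(u + 4*I)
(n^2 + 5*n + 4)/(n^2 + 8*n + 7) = (n + 4)/(n + 7)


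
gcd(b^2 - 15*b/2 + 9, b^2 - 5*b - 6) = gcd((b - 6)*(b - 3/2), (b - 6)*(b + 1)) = b - 6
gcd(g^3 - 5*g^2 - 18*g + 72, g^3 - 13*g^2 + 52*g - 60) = g - 6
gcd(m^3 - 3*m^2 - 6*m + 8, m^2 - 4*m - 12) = m + 2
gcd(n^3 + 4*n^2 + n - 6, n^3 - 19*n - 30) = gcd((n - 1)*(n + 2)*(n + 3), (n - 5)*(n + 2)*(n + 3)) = n^2 + 5*n + 6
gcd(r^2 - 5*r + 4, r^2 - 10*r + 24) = r - 4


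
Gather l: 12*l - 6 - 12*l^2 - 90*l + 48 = -12*l^2 - 78*l + 42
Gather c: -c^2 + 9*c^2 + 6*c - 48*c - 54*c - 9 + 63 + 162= 8*c^2 - 96*c + 216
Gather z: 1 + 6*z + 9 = 6*z + 10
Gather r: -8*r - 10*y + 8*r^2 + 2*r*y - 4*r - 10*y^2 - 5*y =8*r^2 + r*(2*y - 12) - 10*y^2 - 15*y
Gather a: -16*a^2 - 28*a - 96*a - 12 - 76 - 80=-16*a^2 - 124*a - 168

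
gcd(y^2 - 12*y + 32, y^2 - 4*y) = y - 4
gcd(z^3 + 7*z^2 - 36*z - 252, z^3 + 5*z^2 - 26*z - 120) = z + 6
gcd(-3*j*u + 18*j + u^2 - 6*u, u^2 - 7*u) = 1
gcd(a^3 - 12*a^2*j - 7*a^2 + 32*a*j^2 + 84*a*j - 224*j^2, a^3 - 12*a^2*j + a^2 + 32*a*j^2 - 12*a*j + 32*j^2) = a^2 - 12*a*j + 32*j^2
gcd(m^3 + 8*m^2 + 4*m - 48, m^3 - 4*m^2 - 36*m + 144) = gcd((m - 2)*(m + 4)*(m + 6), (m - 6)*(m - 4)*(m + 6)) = m + 6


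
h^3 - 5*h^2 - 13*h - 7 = (h - 7)*(h + 1)^2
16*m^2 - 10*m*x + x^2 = (-8*m + x)*(-2*m + x)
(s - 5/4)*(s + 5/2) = s^2 + 5*s/4 - 25/8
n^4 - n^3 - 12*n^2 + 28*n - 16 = (n - 2)^2*(n - 1)*(n + 4)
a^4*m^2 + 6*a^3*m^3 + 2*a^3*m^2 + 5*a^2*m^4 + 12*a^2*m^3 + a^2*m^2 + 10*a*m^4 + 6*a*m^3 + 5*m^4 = (a + m)*(a + 5*m)*(a*m + m)^2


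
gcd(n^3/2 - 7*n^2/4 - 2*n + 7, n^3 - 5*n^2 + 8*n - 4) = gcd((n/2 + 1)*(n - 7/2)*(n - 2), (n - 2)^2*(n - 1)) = n - 2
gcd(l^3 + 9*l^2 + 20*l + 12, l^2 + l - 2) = l + 2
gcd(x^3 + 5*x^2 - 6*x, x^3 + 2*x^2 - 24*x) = x^2 + 6*x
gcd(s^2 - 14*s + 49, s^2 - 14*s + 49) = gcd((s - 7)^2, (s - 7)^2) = s^2 - 14*s + 49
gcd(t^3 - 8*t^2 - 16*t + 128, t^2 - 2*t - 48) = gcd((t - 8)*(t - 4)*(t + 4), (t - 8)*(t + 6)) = t - 8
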